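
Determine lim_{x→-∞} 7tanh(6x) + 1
Evaluate the dominant behaviour as x → -∞; each term tends to a finite value or vanishes.
Limit = -6.

Final answer: -6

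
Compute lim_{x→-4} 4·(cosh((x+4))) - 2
Direct substitution at x = -4 gives 2.

Final answer: 2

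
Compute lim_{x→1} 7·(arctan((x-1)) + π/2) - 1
Direct substitution at x = 1 gives -1 + 7·π/2.

Final answer: -1 + 7·π/2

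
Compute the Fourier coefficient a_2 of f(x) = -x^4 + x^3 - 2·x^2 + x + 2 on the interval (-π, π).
a_2 = (1/π) ∫_{-π}^{π} f(x)·cos(2x) dx.
Evaluate the integral (use parity and integration by parts as needed): a_2 = 1 - 2·π^2.

Final answer: 1 - 2·π^2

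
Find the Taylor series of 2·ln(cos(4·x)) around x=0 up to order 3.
-16·x^2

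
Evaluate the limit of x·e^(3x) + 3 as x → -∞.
The product is a 0·∞ indeterminate form at x → -∞.
Rewrite the product as x / e^(-3x) (an ∞/∞ form) and apply L'Hôpital, or use the standard hierarchy e^(3|x|) ≫ |x| as x → -∞.
The indeterminate product → 0, so the limit = 3.

Final answer: 3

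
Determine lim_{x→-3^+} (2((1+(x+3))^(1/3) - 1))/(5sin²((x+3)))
Both numerator and denominator → 0 as x → -3^+; this is a 0/0 indeterminate form.
Expand each to leading order near x = -3: numerator ~ 2·(x + 3)/3, denominator ~ 5·(x + 3)^2.
The limit of the ratio is ∞.

Final answer: ∞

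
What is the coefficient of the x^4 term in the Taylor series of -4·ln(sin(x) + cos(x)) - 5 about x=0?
Expand to order 4: -4·ln(sin(x) + cos(x)) - 5 = 8·x^4/3 - 8·x^3/3 + 4·x^2 - 4·x - 5 + O(x^5).
The coefficient of x^4 is 8/3.

Final answer: 8/3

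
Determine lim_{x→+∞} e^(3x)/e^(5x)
This is an ∞/∞ indeterminate form as x → +∞.
Rewrite e^(3x)/e^(5x) = e^((3−5)x) = e^(-2x); the exponent coefficient is -2 < 0 so e^(-2x) → 0.
Limit = 0.

Final answer: 0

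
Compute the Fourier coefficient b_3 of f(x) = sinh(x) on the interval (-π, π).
b_3 = (1/π) ∫_{-π}^{π} f(x)·sin(3x) dx.
Evaluate the integral (use parity and integration by parts as needed): b_3 = 3·sinh(π)/(5·π).

Final answer: 3·sinh(π)/(5·π)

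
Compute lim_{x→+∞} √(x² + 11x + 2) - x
This is an ∞ − ∞ indeterminate form.
Multiply and divide by the conjugate √(x²+11x + 2) + x; the x² terms cancel, leaving (11x + 2)/(√(x²+11x + 2)+x) → 11/2.
Limit = 11/2.

Final answer: 11/2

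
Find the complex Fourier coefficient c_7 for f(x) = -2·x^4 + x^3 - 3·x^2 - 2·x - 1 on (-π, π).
Compute the real Fourier coefficients first: a_7 = 492/2401 + 16·π^2/49, b_7 = -208/343 + 2·π^2/7.
Then c_7 = (a_7 − i·b_7)/2 = 246/2401 + 8·π^2/49 - i·π^2/7 + 104·i/343.

Final answer: 246/2401 + 8·π^2/49 - i·π^2/7 + 104·i/343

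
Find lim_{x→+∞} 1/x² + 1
Evaluate the dominant behaviour as x → +∞; each term tends to a finite value or vanishes.
Limit = 1.

Final answer: 1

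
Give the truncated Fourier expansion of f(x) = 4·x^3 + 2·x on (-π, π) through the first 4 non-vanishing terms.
(-44 + 8·π^2)·sin(x) + (4 - 4·π^2)·sin(2·x) + (-4/9 + 8·π^2/3)·sin(3·x) + (-2·π^2 - 1/4)·sin(4·x)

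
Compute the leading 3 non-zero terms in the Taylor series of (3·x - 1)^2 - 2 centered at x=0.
9·x^2 - 6·x - 1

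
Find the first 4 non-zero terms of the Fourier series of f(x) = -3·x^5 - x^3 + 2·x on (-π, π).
(-704 - 6·π^4 + 118·π^2)·sin(x) + (-14·π^2 + 19 + 3·π^4)·sin(2·x) + (-2·π^4 - 32/27 + 34·π^2/9)·sin(3·x) + (-11·π^2/8 - 31/64 + 3·π^4/2)·sin(4·x)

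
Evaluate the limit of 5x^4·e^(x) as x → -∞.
This is a 0·∞ indeterminate form at x → -∞.
Rewrite the product as 5x^4 / e^(-x) (an ∞/∞ form) and apply L'Hôpital, or use the standard hierarchy e^(|x|) ≫ |x^4| as x → -∞.
The indeterminate product → 0, so the limit = 0.

Final answer: 0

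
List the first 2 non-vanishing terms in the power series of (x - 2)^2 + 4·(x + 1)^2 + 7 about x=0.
4·x + 15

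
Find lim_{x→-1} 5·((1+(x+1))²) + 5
Direct substitution at x = -1 gives 10.

Final answer: 10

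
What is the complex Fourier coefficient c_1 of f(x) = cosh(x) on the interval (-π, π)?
Compute the real Fourier coefficients first: a_1 = -sinh(π)/π, b_1 = 0.
Then c_1 = (a_1 − i·b_1)/2 = -sinh(π)/(2·π).

Final answer: -sinh(π)/(2·π)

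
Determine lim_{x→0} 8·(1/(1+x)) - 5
Direct substitution at x = 0 gives 3.

Final answer: 3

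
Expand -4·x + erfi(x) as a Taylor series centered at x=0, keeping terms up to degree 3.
2·x^3/(3·√(π)) + x·(-4 + 2/√(π))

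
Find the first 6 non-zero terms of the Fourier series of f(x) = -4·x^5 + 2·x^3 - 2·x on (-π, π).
(-988 - 8·π^4 + 164·π^2)·sin(x) + (-22·π^2 + 35 + 4·π^4)·sin(2·x) + (-8·π^4/3 - 500/81 + 196·π^2/27)·sin(3·x) + (-7·π^2/2 + 37/16 + 2·π^4)·sin(4·x) + (-8·π^4/5 - 812/625 + 52·π^2/25)·sin(5·x) + (-38·π^2/27 + 73/81 + 4·π^4/3)·sin(6·x)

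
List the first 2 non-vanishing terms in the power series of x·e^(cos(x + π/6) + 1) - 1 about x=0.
x·e^(√(3)/2 + 1) - 1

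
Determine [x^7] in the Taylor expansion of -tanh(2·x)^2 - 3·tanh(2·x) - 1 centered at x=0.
Expand to order 7: -tanh(2·x)^2 - 3·tanh(2·x) - 1 = 2176·x^7/105 - 1088·x^6/45 - 64·x^5/5 + 32·x^4/3 + 8·x^3 - 4·x^2 - 6·x - 1 + O(x^8).
The coefficient of x^7 is 2176/105.

Final answer: 2176/105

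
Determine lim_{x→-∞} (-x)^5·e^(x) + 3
The product is a 0·∞ indeterminate form at x → -∞.
Rewrite the product as (-x)^5 / e^(-x) (an ∞/∞ form) and apply L'Hôpital, or use the standard hierarchy e^(|x|) ≫ |(-x)^5| as x → -∞.
The indeterminate product → 0, so the limit = 3.

Final answer: 3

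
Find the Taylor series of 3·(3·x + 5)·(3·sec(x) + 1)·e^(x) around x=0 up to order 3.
64·x^3 + 177·x^2/2 + 96·x + 60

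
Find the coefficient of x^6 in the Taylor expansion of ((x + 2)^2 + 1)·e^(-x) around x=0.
Expand to order 6: ((x + 2)^2 + 1)·e^(-x) = 11·x^6/720 - x^5/24 + x^4/24 + x^3/6 - x^2/2 - x + 5 + O(x^7).
The coefficient of x^6 is 11/720.

Final answer: 11/720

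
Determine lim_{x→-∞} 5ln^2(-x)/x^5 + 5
The quotient is an ∞/∞ indeterminate form as x → -∞.
Compare growth rates of the dominant terms (exponentials ≫ polynomials ≫ logarithms), or apply L'Hôpital's rule; the quotient → 0.
Adding the constant: 0 + 5 = 5. Limit = 5.

Final answer: 5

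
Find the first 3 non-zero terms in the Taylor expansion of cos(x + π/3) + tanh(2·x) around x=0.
-x^2/4 + x·(2 - √(3)/2) + 1/2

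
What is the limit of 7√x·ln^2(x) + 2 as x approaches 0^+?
The product is a 0·∞ indeterminate form at x → 0⁺.
Rewrite the product as 7·ln^2(x) / x^(-1/2) and apply L'Hôpital, or use the standard hierarchy x^(-1/2) ≫ |ln x|^2 as x → 0⁺.
The indeterminate product → 0, so the limit = 2.

Final answer: 2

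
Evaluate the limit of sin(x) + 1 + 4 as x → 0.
Direct substitution at x = 0 gives 5.

Final answer: 5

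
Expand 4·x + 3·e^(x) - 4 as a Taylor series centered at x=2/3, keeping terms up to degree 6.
-4/3 + 3·e^(2/3) + (4 + 3·e^(2/3))·(x - 2/3) + 3·e^(2/3)·(x - 2/3)^2/2 + e^(2/3)·(x - 2/3)^3/2 + e^(2/3)·(x - 2/3)^4/8 + e^(2/3)·(x - 2/3)^5/40 + e^(2/3)·(x - 2/3)^6/240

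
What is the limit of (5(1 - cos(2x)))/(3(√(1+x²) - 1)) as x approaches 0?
Both numerator and denominator → 0 as x → 0; this is a 0/0 indeterminate form.
Expand each to leading order near x = 0: numerator ~ 10·x^2, denominator ~ 3·x^2/2.
The limit of the ratio is 20/3.

Final answer: 20/3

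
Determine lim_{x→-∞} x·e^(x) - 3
The product is a 0·∞ indeterminate form at x → -∞.
Rewrite the product as x / e^(-x) (an ∞/∞ form) and apply L'Hôpital, or use the standard hierarchy e^(|x|) ≫ |x| as x → -∞.
The indeterminate product → 0, so the limit = -3.

Final answer: -3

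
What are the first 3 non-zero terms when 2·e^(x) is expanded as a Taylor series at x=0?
x^2 + 2·x + 2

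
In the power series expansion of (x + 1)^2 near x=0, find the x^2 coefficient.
Expand to order 2: (x + 1)^2 = x^2 + 2·x + 1 + O(x^3).
The coefficient of x^2 is 1.

Final answer: 1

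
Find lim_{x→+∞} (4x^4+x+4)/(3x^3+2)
This is an ∞/∞ indeterminate form as x → +∞.
Divide numerator and denominator by x^4 and let the lower-order terms vanish; the numerator's degree 4 exceeds the denominator's degree 3, so the quotient diverges.
Limit = ∞.

Final answer: ∞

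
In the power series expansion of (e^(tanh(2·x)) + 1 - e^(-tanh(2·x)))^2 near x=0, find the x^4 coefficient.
Expand to order 4: (e^(tanh(2·x)) + 1 - e^(-tanh(2·x)))^2 = -64·x^4/3 - 16·x^3/3 + 16·x^2 + 8·x + 1 + O(x^5).
The coefficient of x^4 is -64/3.

Final answer: -64/3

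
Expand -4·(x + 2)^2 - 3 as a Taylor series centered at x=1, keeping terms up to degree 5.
-39 - 24·(x - 1) - 4·(x - 1)^2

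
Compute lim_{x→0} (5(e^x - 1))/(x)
Both numerator and denominator → 0 as x → 0; this is a 0/0 indeterminate form.
Expand each to leading order near x = 0: numerator ~ 5·x, denominator ~ x.
The limit of the ratio is 5.

Final answer: 5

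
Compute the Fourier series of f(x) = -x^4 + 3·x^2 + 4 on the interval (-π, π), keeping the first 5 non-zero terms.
(-60 + 8·π^2)·cos(x) + (6 - 2·π^2)·cos(2·x) + (-52/27 + 8·π^2/9)·cos(3·x) + (15/16 - π^2/2)·cos(4·x) - π^4/5 + 4 + π^2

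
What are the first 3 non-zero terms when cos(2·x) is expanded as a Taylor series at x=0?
2·x^4/3 - 2·x^2 + 1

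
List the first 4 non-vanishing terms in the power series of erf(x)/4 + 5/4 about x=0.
x^5/(20·√(π)) - x^3/(6·√(π)) + x/(2·√(π)) + 5/4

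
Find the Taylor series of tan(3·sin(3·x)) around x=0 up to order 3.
459·x^3/2 + 9·x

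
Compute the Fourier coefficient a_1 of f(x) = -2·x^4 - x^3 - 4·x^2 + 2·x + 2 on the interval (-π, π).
a_1 = (1/π) ∫_{-π}^{π} f(x)·cos(1x) dx.
Evaluate the integral (use parity and integration by parts as needed): a_1 = -80 + 16·π^2.

Final answer: -80 + 16·π^2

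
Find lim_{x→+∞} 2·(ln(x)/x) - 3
Evaluate the dominant behaviour as x → +∞; each term tends to a finite value or vanishes.
Limit = -3.

Final answer: -3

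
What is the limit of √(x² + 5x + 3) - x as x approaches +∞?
As x → +∞: multiply by the conjugate to get (5x+3)/(√(x²+5x+3)+x); the denominator ~ 2x, so the limit is 5/2.
Limit = 5/2.

Final answer: 5/2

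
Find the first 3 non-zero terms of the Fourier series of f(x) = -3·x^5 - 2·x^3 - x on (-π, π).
(-698 - 6·π^4 + 116·π^2)·sin(x) + (-13·π^2 + 41/2 + 3·π^4)·sin(2·x) + (-2·π^4 - 74/27 + 28·π^2/9)·sin(3·x)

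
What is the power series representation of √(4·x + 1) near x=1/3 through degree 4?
√(21)/3 + 2·√(21)·(x - 1/3)/7 - 6·√(21)·(x - 1/3)^2/49 + 36·√(21)·(x - 1/3)^3/343 - 270·√(21)·(x - 1/3)^4/2401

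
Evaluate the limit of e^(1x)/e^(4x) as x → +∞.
This is an ∞/∞ indeterminate form as x → +∞.
Rewrite e^(1x)/e^(4x) = e^((1−4)x) = e^(-3x); the exponent coefficient is -3 < 0 so e^(-3x) → 0.
Limit = 0.

Final answer: 0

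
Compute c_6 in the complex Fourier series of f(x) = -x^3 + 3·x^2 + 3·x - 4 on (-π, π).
Compute the real Fourier coefficients first: a_6 = 1/3, b_6 = -19/18 + π^2/3.
Then c_6 = (a_6 − i·b_6)/2 = 1/6 - i·π^2/6 + 19·i/36.

Final answer: 1/6 - i·π^2/6 + 19·i/36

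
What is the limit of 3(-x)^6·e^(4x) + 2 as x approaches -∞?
The product is a 0·∞ indeterminate form at x → -∞.
Rewrite the product as 3(-x)^6 / e^(-4x) (an ∞/∞ form) and apply L'Hôpital, or use the standard hierarchy e^(4|x|) ≫ |(-x)^6| as x → -∞.
The indeterminate product → 0, so the limit = 2.

Final answer: 2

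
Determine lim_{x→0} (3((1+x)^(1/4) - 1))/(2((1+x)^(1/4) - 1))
Both numerator and denominator → 0 as x → 0; this is a 0/0 indeterminate form.
Expand each to leading order near x = 0: numerator ~ 3·x/4, denominator ~ x/2.
The limit of the ratio is 3/2.

Final answer: 3/2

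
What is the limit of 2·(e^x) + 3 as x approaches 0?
Direct substitution at x = 0 gives 5.

Final answer: 5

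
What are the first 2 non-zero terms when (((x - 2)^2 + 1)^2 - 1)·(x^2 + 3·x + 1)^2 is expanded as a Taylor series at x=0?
104·x + 24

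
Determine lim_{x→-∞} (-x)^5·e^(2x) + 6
The product is a 0·∞ indeterminate form at x → -∞.
Rewrite the product as (-x)^5 / e^(-2x) (an ∞/∞ form) and apply L'Hôpital, or use the standard hierarchy e^(2|x|) ≫ |(-x)^5| as x → -∞.
The indeterminate product → 0, so the limit = 6.

Final answer: 6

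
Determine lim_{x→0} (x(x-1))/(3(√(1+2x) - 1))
Both numerator and denominator → 0 as x → 0; this is a 0/0 indeterminate form.
Expand each to leading order near x = 0: numerator ~ -x, denominator ~ 3·x.
The limit of the ratio is -1/3.

Final answer: -1/3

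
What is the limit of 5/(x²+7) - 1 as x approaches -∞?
Evaluate the dominant behaviour as x → -∞; each term tends to a finite value or vanishes.
Limit = -1.

Final answer: -1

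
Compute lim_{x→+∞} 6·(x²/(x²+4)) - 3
Evaluate the dominant behaviour as x → +∞; each term tends to a finite value or vanishes.
Limit = 3.

Final answer: 3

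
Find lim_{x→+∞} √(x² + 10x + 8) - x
This is an ∞ − ∞ indeterminate form.
Multiply and divide by the conjugate √(x²+10x + 8) + x; the x² terms cancel, leaving (10x + 8)/(√(x²+10x + 8)+x) → 10/2 = 5.
Limit = 5.

Final answer: 5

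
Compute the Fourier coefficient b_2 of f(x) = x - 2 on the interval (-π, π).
b_2 = (1/π) ∫_{-π}^{π} f(x)·sin(2x) dx.
Evaluate the integral (use parity and integration by parts as needed): b_2 = -1.

Final answer: -1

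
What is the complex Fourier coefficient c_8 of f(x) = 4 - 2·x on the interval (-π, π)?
Compute the real Fourier coefficients first: a_8 = 0, b_8 = 1/2.
Then c_8 = (a_8 − i·b_8)/2 = -i/4.

Final answer: -i/4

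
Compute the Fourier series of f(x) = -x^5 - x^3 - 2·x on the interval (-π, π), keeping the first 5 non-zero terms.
(-232 - 2·π^4 + 38·π^2)·sin(x) + (-4·π^2 + 8 + π^4)·sin(2·x) + (-2·π^4/3 - 152/81 + 22·π^2/27)·sin(3·x) + (-π^2/8 + 67/64 + π^4/2)·sin(4·x) + (-2·π^4/5 - 2·π^2/25 - 488/625)·sin(5·x)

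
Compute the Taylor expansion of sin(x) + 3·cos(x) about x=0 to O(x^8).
-x^7/5040 - x^6/240 + x^5/120 + x^4/8 - x^3/6 - 3·x^2/2 + x + 3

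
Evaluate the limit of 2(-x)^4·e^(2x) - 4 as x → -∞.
The product is a 0·∞ indeterminate form at x → -∞.
Rewrite the product as 2(-x)^4 / e^(-2x) (an ∞/∞ form) and apply L'Hôpital, or use the standard hierarchy e^(2|x|) ≫ |(-x)^4| as x → -∞.
The indeterminate product → 0, so the limit = -4.

Final answer: -4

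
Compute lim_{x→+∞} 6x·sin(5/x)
As x → +∞: let u = 5/x → 0⁺; then 6·x·sin(5/x) = 6·5·sin(u)/u → 6·5·1 = 30.
Limit = 30.

Final answer: 30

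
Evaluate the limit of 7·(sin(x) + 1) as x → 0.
Direct substitution at x = 0 gives 7.

Final answer: 7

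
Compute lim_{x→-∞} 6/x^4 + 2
Evaluate the dominant behaviour as x → -∞; each term tends to a finite value or vanishes.
Limit = 2.

Final answer: 2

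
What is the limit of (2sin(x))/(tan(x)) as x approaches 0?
Both numerator and denominator → 0 as x → 0; this is a 0/0 indeterminate form.
Expand each to leading order near x = 0: numerator ~ 2·x, denominator ~ x.
The limit of the ratio is 2.

Final answer: 2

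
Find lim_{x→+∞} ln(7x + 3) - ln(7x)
This is an ∞ − ∞ indeterminate form.
Combine the logarithms: ln(7x+3) − ln(7x) = ln((7x+3)/(7x)) = ln(1 + 3/(7x)) → ln(1) = 0.
Limit = 0.

Final answer: 0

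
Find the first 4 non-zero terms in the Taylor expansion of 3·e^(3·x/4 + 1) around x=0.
27·e·x^3/128 + 27·e·x^2/32 + 9·e·x/4 + 3·e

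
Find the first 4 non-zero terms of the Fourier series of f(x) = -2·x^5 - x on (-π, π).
(-482 - 4·π^4 + 80·π^2)·sin(x) + (-10·π^2 + 16 + 2·π^4)·sin(2·x) + (-4·π^4/3 - 214/81 + 80·π^2/27)·sin(3·x) + (-5·π^2/4 + 31/32 + π^4)·sin(4·x)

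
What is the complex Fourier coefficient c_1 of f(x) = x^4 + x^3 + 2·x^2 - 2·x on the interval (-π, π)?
Compute the real Fourier coefficients first: a_1 = 40 - 8·π^2, b_1 = -16 + 2·π^2.
Then c_1 = (a_1 − i·b_1)/2 = -4·π^2 + 20 - i·π^2 + 8·i.

Final answer: -4·π^2 + 20 - i·π^2 + 8·i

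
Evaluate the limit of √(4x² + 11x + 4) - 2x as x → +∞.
As x → +∞: multiply by the conjugate to get (11x+4)/(√(4x²+11x+4)+2x); the denominator ~ 4x, so the limit is 11/4.
Limit = 11/4.

Final answer: 11/4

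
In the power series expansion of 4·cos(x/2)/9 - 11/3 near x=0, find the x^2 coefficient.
Expand to order 2: 4·cos(x/2)/9 - 11/3 = -x^2/18 - 29/9 + O(x^3).
The coefficient of x^2 is -1/18.

Final answer: -1/18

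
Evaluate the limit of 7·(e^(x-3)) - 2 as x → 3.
Direct substitution at x = 3 gives 5.

Final answer: 5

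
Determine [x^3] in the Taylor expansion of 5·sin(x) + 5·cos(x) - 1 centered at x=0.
Expand to order 3: 5·sin(x) + 5·cos(x) - 1 = -5·x^3/6 - 5·x^2/2 + 5·x + 4 + O(x^4).
The coefficient of x^3 is -5/6.

Final answer: -5/6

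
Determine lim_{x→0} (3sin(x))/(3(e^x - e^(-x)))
Both numerator and denominator → 0 as x → 0; this is a 0/0 indeterminate form.
Expand each to leading order near x = 0: numerator ~ 3·x, denominator ~ 6·x.
The limit of the ratio is 1/2.

Final answer: 1/2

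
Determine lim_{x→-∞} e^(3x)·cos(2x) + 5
Evaluate the dominant behaviour as x → -∞; each term tends to a finite value or vanishes.
Limit = 5.

Final answer: 5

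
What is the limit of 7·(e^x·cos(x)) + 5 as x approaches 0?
Direct substitution at x = 0 gives 12.

Final answer: 12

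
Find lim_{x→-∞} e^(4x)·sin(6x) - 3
Evaluate the dominant behaviour as x → -∞; each term tends to a finite value or vanishes.
Limit = -3.

Final answer: -3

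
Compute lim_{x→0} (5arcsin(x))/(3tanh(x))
Both numerator and denominator → 0 as x → 0; this is a 0/0 indeterminate form.
Expand each to leading order near x = 0: numerator ~ 5·x, denominator ~ 3·x.
The limit of the ratio is 5/3.

Final answer: 5/3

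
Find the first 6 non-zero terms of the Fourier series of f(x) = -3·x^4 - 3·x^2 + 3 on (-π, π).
(-132 + 24·π^2)·cos(x) + (6 - 6·π^2)·cos(2·x) + (-4/9 + 8·π^2/3)·cos(3·x) + (-3·π^2/2 - 3/16)·cos(4·x) + (156/625 + 24·π^2/25)·cos(5·x) - 3·π^4/5 - π^2 + 3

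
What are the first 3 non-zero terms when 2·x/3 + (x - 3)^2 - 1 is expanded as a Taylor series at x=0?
x^2 - 16·x/3 + 8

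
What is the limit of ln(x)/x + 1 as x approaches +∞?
The quotient is an ∞/∞ indeterminate form as x → +∞.
The polynomial denominator x dominates the logarithmic numerator (any positive power of x ≫ ln(x) as x → ∞), so the quotient → 0.
Adding the constant: 0 + 1 = 1. Limit = 1.

Final answer: 1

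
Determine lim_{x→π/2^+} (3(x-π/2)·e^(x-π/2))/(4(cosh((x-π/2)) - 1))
Both numerator and denominator → 0 as x → π/2^+; this is a 0/0 indeterminate form.
Expand each to leading order near x = π/2: numerator ~ 3·(x - π/2), denominator ~ 2·(x - π/2)^2.
The limit of the ratio is ∞.

Final answer: ∞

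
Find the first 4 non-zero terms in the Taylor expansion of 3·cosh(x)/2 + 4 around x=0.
x^6/480 + x^4/16 + 3·x^2/4 + 11/2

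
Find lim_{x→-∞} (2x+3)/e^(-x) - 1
The quotient is an ∞/∞ indeterminate form as x → -∞.
Compare growth rates of the dominant terms (exponentials ≫ polynomials ≫ logarithms), or apply L'Hôpital's rule; the quotient → 0.
Adding the constant: 0 - 1 = -1. Limit = -1.

Final answer: -1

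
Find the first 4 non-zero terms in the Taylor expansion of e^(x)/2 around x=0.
x^3/12 + x^2/4 + x/2 + 1/2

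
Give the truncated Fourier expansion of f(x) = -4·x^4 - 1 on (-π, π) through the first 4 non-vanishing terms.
(-192 + 32·π^2)·cos(x) + (12 - 8·π^2)·cos(2·x) + (-64/27 + 32·π^2/9)·cos(3·x) - 4·π^4/5 - 1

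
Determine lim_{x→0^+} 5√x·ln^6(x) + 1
The product is a 0·∞ indeterminate form at x → 0⁺.
Rewrite the product as 5·ln^6(x) / x^(-1/2) and apply L'Hôpital, or use the standard hierarchy x^(-1/2) ≫ |ln x|^6 as x → 0⁺.
The indeterminate product → 0, so the limit = 1.

Final answer: 1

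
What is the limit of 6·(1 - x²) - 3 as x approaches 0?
Direct substitution at x = 0 gives 3.

Final answer: 3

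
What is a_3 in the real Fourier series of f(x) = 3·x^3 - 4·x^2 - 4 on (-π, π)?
a_3 = (1/π) ∫_{-π}^{π} f(x)·cos(3x) dx.
Evaluate the integral (use parity and integration by parts as needed): a_3 = 16/9.

Final answer: 16/9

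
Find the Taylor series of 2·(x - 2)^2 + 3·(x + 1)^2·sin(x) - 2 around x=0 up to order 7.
41·x^7/1680 + x^6/20 - 19·x^5/40 - x^4 + 5·x^3/2 + 8·x^2 - 5·x + 6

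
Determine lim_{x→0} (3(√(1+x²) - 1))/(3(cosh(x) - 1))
Both numerator and denominator → 0 as x → 0; this is a 0/0 indeterminate form.
Expand each to leading order near x = 0: numerator ~ 3·x^2/2, denominator ~ 3·x^2/2.
The limit of the ratio is 1.

Final answer: 1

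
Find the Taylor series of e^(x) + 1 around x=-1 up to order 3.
(1 + e)·e^(-1) + e^(-1)·(x + 1) + e^(-1)·(x + 1)^2/2 + e^(-1)·(x + 1)^3/6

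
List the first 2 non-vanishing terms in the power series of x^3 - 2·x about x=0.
x^3 - 2·x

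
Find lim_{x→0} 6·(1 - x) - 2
Direct substitution at x = 0 gives 4.

Final answer: 4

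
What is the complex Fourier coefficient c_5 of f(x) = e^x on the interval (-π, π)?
Compute the real Fourier coefficients first: a_5 = (1 - e^(2·π))·e^(-π)/(26·π), b_5 = (-5 + 5·e^(2·π))·e^(-π)/(26·π).
Then c_5 = (a_5 − i·b_5)/2 = -e^(π)/(52·π) + e^(-π)/(52·π) - 5·i·e^(π)/(52·π) + 5·i·e^(-π)/(52·π).

Final answer: -e^(π)/(52·π) + e^(-π)/(52·π) - 5·i·e^(π)/(52·π) + 5·i·e^(-π)/(52·π)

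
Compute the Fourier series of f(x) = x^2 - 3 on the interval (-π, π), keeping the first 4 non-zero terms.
-4·cos(x) + cos(2·x) - 4·cos(3·x)/9 - 3 + π^2/3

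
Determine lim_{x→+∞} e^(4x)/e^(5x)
This is an ∞/∞ indeterminate form as x → +∞.
Rewrite e^(4x)/e^(5x) = e^((4−5)x) = e^(-x); the exponent coefficient is -1 < 0 so e^(-x) → 0.
Limit = 0.

Final answer: 0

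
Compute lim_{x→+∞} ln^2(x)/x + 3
The quotient is an ∞/∞ indeterminate form as x → +∞.
The polynomial denominator x dominates the logarithmic numerator (any positive power of x ≫ ln^2(x) as x → ∞), so the quotient → 0.
Adding the constant: 0 + 3 = 3. Limit = 3.

Final answer: 3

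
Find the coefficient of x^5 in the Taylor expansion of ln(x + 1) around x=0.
Expand to order 5: ln(x + 1) = x^5/5 - x^4/4 + x^3/3 - x^2/2 + x + O(x^6).
The coefficient of x^5 is 1/5.

Final answer: 1/5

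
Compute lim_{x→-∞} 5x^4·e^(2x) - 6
The product is a 0·∞ indeterminate form at x → -∞.
Rewrite the product as 5x^4 / e^(-2x) (an ∞/∞ form) and apply L'Hôpital, or use the standard hierarchy e^(2|x|) ≫ |x^4| as x → -∞.
The indeterminate product → 0, so the limit = -6.

Final answer: -6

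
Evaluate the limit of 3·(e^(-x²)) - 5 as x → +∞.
Evaluate the dominant behaviour as x → +∞; each term tends to a finite value or vanishes.
Limit = -5.

Final answer: -5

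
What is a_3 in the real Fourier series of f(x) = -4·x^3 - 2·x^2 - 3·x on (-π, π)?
a_3 = (1/π) ∫_{-π}^{π} f(x)·cos(3x) dx.
Evaluate the integral (use parity and integration by parts as needed): a_3 = 8/9.

Final answer: 8/9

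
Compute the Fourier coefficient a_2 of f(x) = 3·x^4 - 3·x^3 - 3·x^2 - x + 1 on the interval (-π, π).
a_2 = (1/π) ∫_{-π}^{π} f(x)·cos(2x) dx.
Evaluate the integral (use parity and integration by parts as needed): a_2 = -12 + 6·π^2.

Final answer: -12 + 6·π^2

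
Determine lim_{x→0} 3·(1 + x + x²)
Direct substitution at x = 0 gives 3.

Final answer: 3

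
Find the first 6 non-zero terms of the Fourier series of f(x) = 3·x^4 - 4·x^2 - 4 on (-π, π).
(160 - 24·π^2)·cos(x) + (-13 + 6·π^2)·cos(2·x) + (32/9 - 8·π^2/3)·cos(3·x) + (-25/16 + 3·π^2/2)·cos(4·x) + (544/625 - 24·π^2/25)·cos(5·x) - 4·π^2/3 - 4 + 3·π^4/5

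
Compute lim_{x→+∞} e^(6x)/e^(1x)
This is an ∞/∞ indeterminate form as x → +∞.
Rewrite e^(6x)/e^(1x) = e^((6−1)x) = e^(5x); the exponent coefficient is 5 > 0 so e^(5x) → ∞.
Limit = ∞.

Final answer: ∞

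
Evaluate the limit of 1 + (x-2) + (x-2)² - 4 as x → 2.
Direct substitution at x = 2 gives -3.

Final answer: -3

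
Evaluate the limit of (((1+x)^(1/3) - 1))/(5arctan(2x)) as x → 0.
Both numerator and denominator → 0 as x → 0; this is a 0/0 indeterminate form.
Expand each to leading order near x = 0: numerator ~ x/3, denominator ~ 10·x.
The limit of the ratio is 1/30.

Final answer: 1/30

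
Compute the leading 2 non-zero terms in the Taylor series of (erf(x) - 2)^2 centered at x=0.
-8·x/√(π) + 4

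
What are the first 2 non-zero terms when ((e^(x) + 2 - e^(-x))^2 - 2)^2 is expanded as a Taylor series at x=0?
32·x + 4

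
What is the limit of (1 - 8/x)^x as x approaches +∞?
As x → +∞: this is the defining limit (1 - 8/x)^x → e^(-8).
Limit = e^(-8).

Final answer: e^(-8)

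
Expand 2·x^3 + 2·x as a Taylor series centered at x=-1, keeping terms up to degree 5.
-4 + 8·(x + 1) - 6·(x + 1)^2 + 2·(x + 1)^3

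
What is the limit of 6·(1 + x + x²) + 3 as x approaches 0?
Direct substitution at x = 0 gives 9.

Final answer: 9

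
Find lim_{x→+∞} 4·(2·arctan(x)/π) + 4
Evaluate the dominant behaviour as x → +∞; each term tends to a finite value or vanishes.
Limit = 8.

Final answer: 8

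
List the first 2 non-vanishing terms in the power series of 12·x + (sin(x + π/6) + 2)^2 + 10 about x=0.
x·(5·√(3)/2 + 12) + 65/4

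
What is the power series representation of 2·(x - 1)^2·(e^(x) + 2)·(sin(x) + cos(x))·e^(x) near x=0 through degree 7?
131·x^7/840 + 337·x^6/360 + 157·x^5/60 + 37·x^4/12 - 11·x^3/3 - 11·x^2 + 2·x + 6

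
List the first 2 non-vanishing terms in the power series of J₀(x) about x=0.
1 - x^2/4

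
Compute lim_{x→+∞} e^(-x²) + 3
Evaluate the dominant behaviour as x → +∞; each term tends to a finite value or vanishes.
Limit = 3.

Final answer: 3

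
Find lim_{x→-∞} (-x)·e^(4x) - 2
The product is a 0·∞ indeterminate form at x → -∞.
Rewrite the product as (-x) / e^(-4x) (an ∞/∞ form) and apply L'Hôpital, or use the standard hierarchy e^(4|x|) ≫ |(-x)| as x → -∞.
The indeterminate product → 0, so the limit = -2.

Final answer: -2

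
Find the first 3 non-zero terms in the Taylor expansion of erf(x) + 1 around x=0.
-2·x^3/(3·√(π)) + 2·x/√(π) + 1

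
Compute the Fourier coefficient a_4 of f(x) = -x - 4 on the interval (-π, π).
a_4 = (1/π) ∫_{-π}^{π} f(x)·cos(4x) dx.
Evaluate the integral (use parity and integration by parts as needed): a_4 = 0.

Final answer: 0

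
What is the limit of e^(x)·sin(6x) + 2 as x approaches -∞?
Evaluate the dominant behaviour as x → -∞; each term tends to a finite value or vanishes.
Limit = 2.

Final answer: 2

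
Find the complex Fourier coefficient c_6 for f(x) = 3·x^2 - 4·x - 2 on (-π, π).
Compute the real Fourier coefficients first: a_6 = 1/3, b_6 = 4/3.
Then c_6 = (a_6 − i·b_6)/2 = 1/6 - 2·i/3.

Final answer: 1/6 - 2·i/3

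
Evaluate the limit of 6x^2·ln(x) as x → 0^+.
This is a 0·∞ indeterminate form at x → 0⁺.
Rewrite the product as 6·ln(x) / x^(-2) and apply L'Hôpital, or use the standard hierarchy x^(-2) ≫ |ln x| as x → 0⁺.
The indeterminate product → 0, so the limit = 0.

Final answer: 0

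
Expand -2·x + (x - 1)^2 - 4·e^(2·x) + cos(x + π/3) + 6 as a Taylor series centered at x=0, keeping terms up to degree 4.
-127·x^4/48 + x^3·(-16/3 + √(3)/12) - 29·x^2/4 + x·(-12 - √(3)/2) + 7/2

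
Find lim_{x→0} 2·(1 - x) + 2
Direct substitution at x = 0 gives 4.

Final answer: 4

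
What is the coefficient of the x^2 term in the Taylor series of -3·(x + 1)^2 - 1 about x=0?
Expand to order 2: -3·(x + 1)^2 - 1 = -3·x^2 - 6·x - 4 + O(x^3).
The coefficient of x^2 is -3.

Final answer: -3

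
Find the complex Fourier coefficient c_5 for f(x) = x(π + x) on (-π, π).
Compute the real Fourier coefficients first: a_5 = -4/25, b_5 = 2·π/5.
Then c_5 = (a_5 − i·b_5)/2 = -2/25 - i·π/5.

Final answer: -2/25 - i·π/5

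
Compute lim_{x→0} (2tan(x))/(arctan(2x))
Both numerator and denominator → 0 as x → 0; this is a 0/0 indeterminate form.
Expand each to leading order near x = 0: numerator ~ 2·x, denominator ~ 2·x.
The limit of the ratio is 1.

Final answer: 1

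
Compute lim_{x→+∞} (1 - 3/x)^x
As x → +∞: this is the defining limit (1 - 3/x)^x → e^(-3).
Limit = e^(-3).

Final answer: e^(-3)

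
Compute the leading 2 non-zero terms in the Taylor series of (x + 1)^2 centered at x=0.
2·x + 1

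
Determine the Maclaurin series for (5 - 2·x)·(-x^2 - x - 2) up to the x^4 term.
2·x^3 - 3·x^2 - x - 10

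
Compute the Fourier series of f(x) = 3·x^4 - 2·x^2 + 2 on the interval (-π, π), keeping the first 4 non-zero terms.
(152 - 24·π^2)·cos(x) + (-11 + 6·π^2)·cos(2·x) + (8/3 - 8·π^2/3)·cos(3·x) - 2·π^2/3 + 2 + 3·π^4/5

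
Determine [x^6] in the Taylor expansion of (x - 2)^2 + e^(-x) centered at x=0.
Expand to order 6: (x - 2)^2 + e^(-x) = x^6/720 - x^5/120 + x^4/24 - x^3/6 + 3·x^2/2 - 5·x + 5 + O(x^7).
The coefficient of x^6 is 1/720.

Final answer: 1/720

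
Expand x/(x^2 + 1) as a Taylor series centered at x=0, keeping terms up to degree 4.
-x^3 + x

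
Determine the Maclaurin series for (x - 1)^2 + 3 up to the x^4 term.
x^2 - 2·x + 4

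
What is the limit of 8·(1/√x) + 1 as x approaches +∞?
Evaluate the dominant behaviour as x → +∞; each term tends to a finite value or vanishes.
Limit = 1.

Final answer: 1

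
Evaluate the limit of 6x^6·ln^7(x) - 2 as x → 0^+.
The product is a 0·∞ indeterminate form at x → 0⁺.
Rewrite the product as 6·ln^7(x) / x^(-6) and apply L'Hôpital, or use the standard hierarchy x^(-6) ≫ |ln x|^7 as x → 0⁺.
The indeterminate product → 0, so the limit = -2.

Final answer: -2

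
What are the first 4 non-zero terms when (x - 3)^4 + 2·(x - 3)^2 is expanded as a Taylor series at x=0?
-12·x^3 + 56·x^2 - 120·x + 99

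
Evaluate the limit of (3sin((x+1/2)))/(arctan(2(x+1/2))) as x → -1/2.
Both numerator and denominator → 0 as x → -1/2; this is a 0/0 indeterminate form.
Expand each to leading order near x = -1/2: numerator ~ 3·(x + 1/2), denominator ~ 2·(x + 1/2).
The limit of the ratio is 3/2.

Final answer: 3/2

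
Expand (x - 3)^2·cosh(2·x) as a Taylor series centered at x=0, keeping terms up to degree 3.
-12·x^3 + 19·x^2 - 6·x + 9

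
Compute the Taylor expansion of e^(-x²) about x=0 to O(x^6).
x^4/2 - x^2 + 1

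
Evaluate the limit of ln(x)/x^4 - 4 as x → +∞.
The quotient is an ∞/∞ indeterminate form as x → +∞.
The polynomial denominator x^4 dominates the logarithmic numerator (any positive power of x ≫ ln(x) as x → ∞), so the quotient → 0.
Adding the constant: 0 - 4 = -4. Limit = -4.

Final answer: -4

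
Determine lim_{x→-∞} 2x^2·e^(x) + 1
The product is a 0·∞ indeterminate form at x → -∞.
Rewrite the product as 2x^2 / e^(-x) (an ∞/∞ form) and apply L'Hôpital, or use the standard hierarchy e^(|x|) ≫ |x^2| as x → -∞.
The indeterminate product → 0, so the limit = 1.

Final answer: 1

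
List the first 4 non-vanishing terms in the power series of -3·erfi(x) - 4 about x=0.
-3·x^5/(5·√(π)) - 2·x^3/√(π) - 6·x/√(π) - 4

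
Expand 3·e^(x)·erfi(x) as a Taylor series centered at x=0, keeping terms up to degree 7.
449·x^7/(840·√(π)) + 59·x^6/(60·√(π)) + 37·x^5/(20·√(π)) + 3·x^4/√(π) + 5·x^3/√(π) + 6·x^2/√(π) + 6·x/√(π)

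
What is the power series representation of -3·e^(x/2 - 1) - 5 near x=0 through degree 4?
-x^4·e^(-1)/128 - x^3·e^(-1)/16 - 3·x^2·e^(-1)/8 - 3·x·e^(-1)/2 - 5 - 3·e^(-1)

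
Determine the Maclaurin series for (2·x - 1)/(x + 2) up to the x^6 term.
-5·x^6/128 + 5·x^5/64 - 5·x^4/32 + 5·x^3/16 - 5·x^2/8 + 5·x/4 - 1/2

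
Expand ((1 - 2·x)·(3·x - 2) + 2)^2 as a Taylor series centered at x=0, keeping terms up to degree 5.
36·x^4 - 84·x^3 + 49·x^2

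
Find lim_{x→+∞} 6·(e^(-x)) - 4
Evaluate the dominant behaviour as x → +∞; each term tends to a finite value or vanishes.
Limit = -4.

Final answer: -4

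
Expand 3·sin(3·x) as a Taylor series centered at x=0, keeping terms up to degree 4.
-27·x^3/2 + 9·x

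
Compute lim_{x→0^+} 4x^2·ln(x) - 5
The product is a 0·∞ indeterminate form at x → 0⁺.
Rewrite the product as 4·ln(x) / x^(-2) and apply L'Hôpital, or use the standard hierarchy x^(-2) ≫ |ln x| as x → 0⁺.
The indeterminate product → 0, so the limit = -5.

Final answer: -5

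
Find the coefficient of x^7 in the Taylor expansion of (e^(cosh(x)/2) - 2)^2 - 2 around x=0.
0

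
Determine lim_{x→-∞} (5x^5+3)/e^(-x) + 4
The quotient is an ∞/∞ indeterminate form as x → -∞.
Compare growth rates of the dominant terms (exponentials ≫ polynomials ≫ logarithms), or apply L'Hôpital's rule; the quotient → 0.
Adding the constant: 0 + 4 = 4. Limit = 4.

Final answer: 4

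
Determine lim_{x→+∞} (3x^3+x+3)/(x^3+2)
This is an ∞/∞ indeterminate form as x → +∞.
Divide numerator and denominator by x^3 and let the lower-order terms vanish; the leading terms give 3/1 = 3.
Limit = 3.

Final answer: 3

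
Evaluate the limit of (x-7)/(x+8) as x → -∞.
Evaluate the dominant behaviour as x → -∞; each term tends to a finite value or vanishes.
Limit = 1.

Final answer: 1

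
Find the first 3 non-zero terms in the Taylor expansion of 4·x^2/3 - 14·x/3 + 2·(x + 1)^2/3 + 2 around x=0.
2·x^2 - 10·x/3 + 8/3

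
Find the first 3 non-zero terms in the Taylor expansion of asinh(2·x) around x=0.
12·x^5/5 - 4·x^3/3 + 2·x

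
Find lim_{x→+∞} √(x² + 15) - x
This is an ∞ − ∞ indeterminate form.
Multiply and divide by the conjugate √(x²+15) + x; the x² terms cancel, leaving 15/(√(x²+15)+x) → 0.
Limit = 0.

Final answer: 0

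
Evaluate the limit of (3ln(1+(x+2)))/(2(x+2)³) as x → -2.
Both numerator and denominator → 0 as x → -2; this is a 0/0 indeterminate form.
Expand each to leading order near x = -2: numerator ~ 3·(x + 2), denominator ~ 2·(x + 2)^3.
The limit of the ratio is ∞.

Final answer: ∞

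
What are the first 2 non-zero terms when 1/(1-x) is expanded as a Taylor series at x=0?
x + 1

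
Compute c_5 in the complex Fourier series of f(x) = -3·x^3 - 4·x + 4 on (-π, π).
Compute the real Fourier coefficients first: a_5 = 0, b_5 = -6·π^2/5 - 164/125.
Then c_5 = (a_5 − i·b_5)/2 = 82·i/125 + 3·i·π^2/5.

Final answer: 82·i/125 + 3·i·π^2/5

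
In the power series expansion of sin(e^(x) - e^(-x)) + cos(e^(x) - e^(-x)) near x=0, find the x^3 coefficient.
-1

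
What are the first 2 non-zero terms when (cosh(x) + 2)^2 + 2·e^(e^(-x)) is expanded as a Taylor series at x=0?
-2·e·x + 2·e + 9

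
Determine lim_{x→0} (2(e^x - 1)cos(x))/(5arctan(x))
Both numerator and denominator → 0 as x → 0; this is a 0/0 indeterminate form.
Expand each to leading order near x = 0: numerator ~ 2·x, denominator ~ 5·x.
The limit of the ratio is 2/5.

Final answer: 2/5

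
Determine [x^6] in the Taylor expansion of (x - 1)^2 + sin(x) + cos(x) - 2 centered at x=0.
Expand to order 6: (x - 1)^2 + sin(x) + cos(x) - 2 = -x^6/720 + x^5/120 + x^4/24 - x^3/6 + x^2/2 - x + O(x^7).
The coefficient of x^6 is -1/720.

Final answer: -1/720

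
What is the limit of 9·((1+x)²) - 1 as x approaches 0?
Direct substitution at x = 0 gives 8.

Final answer: 8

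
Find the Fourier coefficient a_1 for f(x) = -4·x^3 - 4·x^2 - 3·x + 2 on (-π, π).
a_1 = (1/π) ∫_{-π}^{π} f(x)·cos(1x) dx.
Evaluate the integral (use parity and integration by parts as needed): a_1 = 16.

Final answer: 16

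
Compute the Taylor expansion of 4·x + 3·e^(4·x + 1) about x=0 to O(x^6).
128·e·x^5/5 + 32·e·x^4 + 32·e·x^3 + 24·e·x^2 + x·(4 + 12·e) + 3·e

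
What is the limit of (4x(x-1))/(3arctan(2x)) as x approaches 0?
Both numerator and denominator → 0 as x → 0; this is a 0/0 indeterminate form.
Expand each to leading order near x = 0: numerator ~ -4·x, denominator ~ 6·x.
The limit of the ratio is -2/3.

Final answer: -2/3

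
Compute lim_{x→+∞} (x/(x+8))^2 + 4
As x → +∞: x/(x+8) = 1/(1 + 8/x) → 1, and the 2nd power of a limit-1 base also → 1; with the additive constant, 1 + 4 = 5.
Limit = 5.

Final answer: 5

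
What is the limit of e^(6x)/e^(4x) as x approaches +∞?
This is an ∞/∞ indeterminate form as x → +∞.
Rewrite e^(6x)/e^(4x) = e^((6−4)x) = e^(2x); the exponent coefficient is 2 > 0 so e^(2x) → ∞.
Limit = ∞.

Final answer: ∞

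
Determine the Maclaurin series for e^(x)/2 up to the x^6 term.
x^6/1440 + x^5/240 + x^4/48 + x^3/12 + x^2/4 + x/2 + 1/2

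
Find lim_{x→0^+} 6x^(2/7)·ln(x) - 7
The product is a 0·∞ indeterminate form at x → 0⁺.
Rewrite the product as 6·ln(x) / x^(-2/7) and apply L'Hôpital, or use the standard hierarchy x^(-2/7) ≫ |ln x| as x → 0⁺.
The indeterminate product → 0, so the limit = -7.

Final answer: -7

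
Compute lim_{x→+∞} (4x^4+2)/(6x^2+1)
This is an ∞/∞ indeterminate form as x → +∞.
Divide numerator and denominator by x^4 and let the lower-order terms vanish; the numerator's degree 4 exceeds the denominator's degree 2, so the quotient diverges.
Limit = ∞.

Final answer: ∞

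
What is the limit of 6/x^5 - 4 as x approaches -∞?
Evaluate the dominant behaviour as x → -∞; each term tends to a finite value or vanishes.
Limit = -4.

Final answer: -4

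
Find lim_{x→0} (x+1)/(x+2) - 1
Direct substitution at x = 0 gives -1/2.

Final answer: -1/2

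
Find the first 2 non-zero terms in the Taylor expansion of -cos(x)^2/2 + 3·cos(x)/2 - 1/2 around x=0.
1/2 - x^2/4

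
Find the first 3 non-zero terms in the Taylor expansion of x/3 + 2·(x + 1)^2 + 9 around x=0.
2·x^2 + 13·x/3 + 11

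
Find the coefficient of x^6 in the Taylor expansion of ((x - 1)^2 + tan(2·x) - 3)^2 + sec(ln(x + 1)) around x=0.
Expand to order 6: ((x - 1)^2 + tan(2·x) - 3)^2 + sec(ln(x + 1)) = 49·x^6/6 - 377·x^5/30 + 5·x^4/3 - 67·x^3/6 - 7·x^2/2 + 5 + O(x^7).
The coefficient of x^6 is 49/6.

Final answer: 49/6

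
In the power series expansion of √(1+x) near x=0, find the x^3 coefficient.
Expand to order 3: √(1+x) = x^3/16 - x^2/8 + x/2 + 1 + O(x^4).
The coefficient of x^3 is 1/16.

Final answer: 1/16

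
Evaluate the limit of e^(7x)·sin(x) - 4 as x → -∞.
Evaluate the dominant behaviour as x → -∞; each term tends to a finite value or vanishes.
Limit = -4.

Final answer: -4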